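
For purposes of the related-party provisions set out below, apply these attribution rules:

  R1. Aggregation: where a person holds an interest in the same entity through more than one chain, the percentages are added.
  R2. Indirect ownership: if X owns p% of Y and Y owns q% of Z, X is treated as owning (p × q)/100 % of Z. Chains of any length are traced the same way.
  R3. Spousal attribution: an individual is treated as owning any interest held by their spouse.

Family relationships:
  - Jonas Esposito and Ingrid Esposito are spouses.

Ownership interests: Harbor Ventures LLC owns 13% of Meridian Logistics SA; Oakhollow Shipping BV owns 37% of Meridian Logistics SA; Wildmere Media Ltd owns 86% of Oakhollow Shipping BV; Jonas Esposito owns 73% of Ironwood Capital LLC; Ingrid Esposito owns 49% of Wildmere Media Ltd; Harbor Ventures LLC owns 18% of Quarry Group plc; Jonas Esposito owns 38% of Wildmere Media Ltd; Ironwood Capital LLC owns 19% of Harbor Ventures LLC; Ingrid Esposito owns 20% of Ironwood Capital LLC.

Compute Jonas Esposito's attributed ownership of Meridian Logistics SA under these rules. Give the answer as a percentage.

By spousal attribution (R3), Jonas Esposito is treated as also owning Ingrid Esposito's interest in Wildmere Media Ltd, giving 38% + 49% = 87%.
By spousal attribution (R3), Jonas Esposito is treated as also owning Ingrid Esposito's interest in Ironwood Capital LLC, giving 73% + 20% = 93%.
Chain via Wildmere Media Ltd → Oakhollow Shipping BV (R2): 87% × 86% × 37% = 27.6834% of Meridian Logistics SA.
Chain via Ironwood Capital LLC → Harbor Ventures LLC (R2): 93% × 19% × 13% = 2.2971% of Meridian Logistics SA.
Aggregating (R1): 27.6834% + 2.2971% = 29.9805%.

29.9805%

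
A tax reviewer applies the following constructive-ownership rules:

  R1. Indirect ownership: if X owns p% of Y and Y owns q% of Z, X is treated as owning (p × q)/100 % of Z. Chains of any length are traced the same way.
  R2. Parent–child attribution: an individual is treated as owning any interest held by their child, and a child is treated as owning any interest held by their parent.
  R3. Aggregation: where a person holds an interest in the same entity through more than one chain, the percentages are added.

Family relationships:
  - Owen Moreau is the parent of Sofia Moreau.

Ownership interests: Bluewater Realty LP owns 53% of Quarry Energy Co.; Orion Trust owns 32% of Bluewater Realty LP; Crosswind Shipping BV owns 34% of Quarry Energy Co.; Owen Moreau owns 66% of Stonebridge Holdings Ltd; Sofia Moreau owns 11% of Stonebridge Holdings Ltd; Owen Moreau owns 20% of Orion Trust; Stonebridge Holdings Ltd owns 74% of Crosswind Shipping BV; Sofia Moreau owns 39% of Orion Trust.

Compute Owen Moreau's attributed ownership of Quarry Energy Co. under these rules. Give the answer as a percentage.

29.3796%

By parent–child attribution (R2), Owen Moreau is treated as also owning Sofia Moreau's interest in Orion Trust, giving 20% + 39% = 59%.
By parent–child attribution (R2), Owen Moreau is treated as also owning Sofia Moreau's interest in Stonebridge Holdings Ltd, giving 66% + 11% = 77%.
Chain via Orion Trust → Bluewater Realty LP (R1): 59% × 32% × 53% = 10.0064% of Quarry Energy Co.
Chain via Stonebridge Holdings Ltd → Crosswind Shipping BV (R1): 77% × 74% × 34% = 19.3732% of Quarry Energy Co.
Aggregating (R3): 10.0064% + 19.3732% = 29.3796%.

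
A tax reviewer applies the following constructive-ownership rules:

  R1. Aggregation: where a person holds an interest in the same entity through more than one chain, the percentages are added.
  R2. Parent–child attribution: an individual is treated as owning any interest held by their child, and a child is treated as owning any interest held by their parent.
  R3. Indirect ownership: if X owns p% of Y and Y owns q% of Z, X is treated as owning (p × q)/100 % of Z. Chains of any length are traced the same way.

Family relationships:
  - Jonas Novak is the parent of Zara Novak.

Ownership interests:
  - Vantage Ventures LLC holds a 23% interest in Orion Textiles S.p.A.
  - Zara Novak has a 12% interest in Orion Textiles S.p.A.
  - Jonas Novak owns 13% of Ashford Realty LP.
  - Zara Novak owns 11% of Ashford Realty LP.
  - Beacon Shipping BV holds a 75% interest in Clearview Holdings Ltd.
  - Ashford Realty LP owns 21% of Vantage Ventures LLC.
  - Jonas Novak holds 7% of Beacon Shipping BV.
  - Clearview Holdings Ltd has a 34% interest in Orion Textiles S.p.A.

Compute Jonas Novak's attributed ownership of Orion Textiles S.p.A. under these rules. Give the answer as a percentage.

14.9442%

By parent–child attribution (R2), Jonas Novak is treated as also owning Zara Novak's interest in Ashford Realty LP, giving 13% + 11% = 24%.
By parent–child attribution (R2), Jonas Novak is treated as owning Zara Novak's 12% interest in Orion Textiles S.p.A.
Chain via Ashford Realty LP → Vantage Ventures LLC (R3): 24% × 21% × 23% = 1.1592% of Orion Textiles S.p.A.
Chain via Beacon Shipping BV → Clearview Holdings Ltd (R3): 7% × 75% × 34% = 1.785% of Orion Textiles S.p.A.
Direct interest in Orion Textiles S.p.A: 12%.
Aggregating (R1): 1.1592% + 1.785% + 12% = 14.9442%.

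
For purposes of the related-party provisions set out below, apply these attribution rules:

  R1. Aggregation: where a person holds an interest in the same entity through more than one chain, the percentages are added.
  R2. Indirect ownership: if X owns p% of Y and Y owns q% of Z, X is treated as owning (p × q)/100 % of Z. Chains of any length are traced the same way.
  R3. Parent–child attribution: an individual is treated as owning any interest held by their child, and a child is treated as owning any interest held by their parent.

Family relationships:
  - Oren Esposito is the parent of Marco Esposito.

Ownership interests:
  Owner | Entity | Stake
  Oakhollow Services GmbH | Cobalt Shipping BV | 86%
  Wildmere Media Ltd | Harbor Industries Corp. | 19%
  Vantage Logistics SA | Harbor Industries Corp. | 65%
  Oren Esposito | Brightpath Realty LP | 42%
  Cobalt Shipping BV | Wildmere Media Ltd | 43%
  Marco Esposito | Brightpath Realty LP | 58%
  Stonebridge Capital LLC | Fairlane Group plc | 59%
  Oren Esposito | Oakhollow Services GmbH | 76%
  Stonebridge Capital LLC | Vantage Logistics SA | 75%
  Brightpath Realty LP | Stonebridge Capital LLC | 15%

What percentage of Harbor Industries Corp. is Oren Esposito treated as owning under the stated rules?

By parent–child attribution (R3), Oren Esposito is treated as also owning Marco Esposito's interest in Brightpath Realty LP, giving 42% + 58% = 100%.
Chain via Oakhollow Services GmbH → Cobalt Shipping BV → Wildmere Media Ltd (R2): 76% × 86% × 43% × 19% = 5.339912% of Harbor Industries Corp.
Chain via Brightpath Realty LP → Stonebridge Capital LLC → Vantage Logistics SA (R2): 100% × 15% × 75% × 65% = 7.3125% of Harbor Industries Corp.
Aggregating (R1): 5.339912% + 7.3125% = 12.652412%.

12.652412%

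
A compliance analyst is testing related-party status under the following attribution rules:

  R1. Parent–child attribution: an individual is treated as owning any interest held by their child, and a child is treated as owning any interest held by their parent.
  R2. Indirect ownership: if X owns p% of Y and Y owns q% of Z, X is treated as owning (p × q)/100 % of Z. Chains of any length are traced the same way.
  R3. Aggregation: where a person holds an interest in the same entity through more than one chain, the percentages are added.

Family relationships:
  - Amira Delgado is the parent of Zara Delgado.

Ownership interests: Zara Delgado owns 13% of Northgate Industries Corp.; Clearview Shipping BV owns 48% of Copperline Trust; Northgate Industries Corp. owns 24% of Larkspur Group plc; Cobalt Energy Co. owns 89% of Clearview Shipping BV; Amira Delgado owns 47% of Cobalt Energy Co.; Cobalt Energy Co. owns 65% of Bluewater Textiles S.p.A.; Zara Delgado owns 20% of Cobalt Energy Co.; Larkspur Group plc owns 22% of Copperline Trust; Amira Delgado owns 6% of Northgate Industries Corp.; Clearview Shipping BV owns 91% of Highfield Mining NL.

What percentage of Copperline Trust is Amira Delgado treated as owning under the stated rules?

29.6256%

By parent–child attribution (R1), Amira Delgado is treated as also owning Zara Delgado's interest in Northgate Industries Corp, giving 6% + 13% = 19%.
By parent–child attribution (R1), Amira Delgado is treated as also owning Zara Delgado's interest in Cobalt Energy Co, giving 47% + 20% = 67%.
Chain via Northgate Industries Corp. → Larkspur Group plc (R2): 19% × 24% × 22% = 1.0032% of Copperline Trust.
Chain via Cobalt Energy Co. → Clearview Shipping BV (R2): 67% × 89% × 48% = 28.6224% of Copperline Trust.
Aggregating (R3): 1.0032% + 28.6224% = 29.6256%.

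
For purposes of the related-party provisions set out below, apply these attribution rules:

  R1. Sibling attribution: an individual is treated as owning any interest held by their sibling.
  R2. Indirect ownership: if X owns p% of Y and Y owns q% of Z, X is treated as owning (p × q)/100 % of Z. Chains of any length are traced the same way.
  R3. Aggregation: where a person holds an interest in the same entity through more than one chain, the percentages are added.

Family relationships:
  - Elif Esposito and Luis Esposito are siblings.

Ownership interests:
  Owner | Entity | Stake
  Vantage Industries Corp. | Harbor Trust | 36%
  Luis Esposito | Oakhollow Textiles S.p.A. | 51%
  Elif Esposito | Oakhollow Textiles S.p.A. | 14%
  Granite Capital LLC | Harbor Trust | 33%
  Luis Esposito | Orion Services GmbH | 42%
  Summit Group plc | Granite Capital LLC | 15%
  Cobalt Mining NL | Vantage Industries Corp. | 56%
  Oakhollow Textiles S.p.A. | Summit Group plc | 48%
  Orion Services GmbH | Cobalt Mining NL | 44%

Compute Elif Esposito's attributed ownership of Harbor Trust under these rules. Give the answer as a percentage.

By sibling attribution (R1), Elif Esposito is treated as also owning Luis Esposito's interest in Oakhollow Textiles S.p.A, giving 14% + 51% = 65%.
By sibling attribution (R1), Elif Esposito is treated as owning Luis Esposito's 42% interest in Orion Services GmbH.
Chain via Oakhollow Textiles S.p.A. → Summit Group plc → Granite Capital LLC (R2): 65% × 48% × 15% × 33% = 1.5444% of Harbor Trust.
Chain via Orion Services GmbH → Cobalt Mining NL → Vantage Industries Corp. (R2): 42% × 44% × 56% × 36% = 3.725568% of Harbor Trust.
Aggregating (R3): 1.5444% + 3.725568% = 5.269968%.

5.269968%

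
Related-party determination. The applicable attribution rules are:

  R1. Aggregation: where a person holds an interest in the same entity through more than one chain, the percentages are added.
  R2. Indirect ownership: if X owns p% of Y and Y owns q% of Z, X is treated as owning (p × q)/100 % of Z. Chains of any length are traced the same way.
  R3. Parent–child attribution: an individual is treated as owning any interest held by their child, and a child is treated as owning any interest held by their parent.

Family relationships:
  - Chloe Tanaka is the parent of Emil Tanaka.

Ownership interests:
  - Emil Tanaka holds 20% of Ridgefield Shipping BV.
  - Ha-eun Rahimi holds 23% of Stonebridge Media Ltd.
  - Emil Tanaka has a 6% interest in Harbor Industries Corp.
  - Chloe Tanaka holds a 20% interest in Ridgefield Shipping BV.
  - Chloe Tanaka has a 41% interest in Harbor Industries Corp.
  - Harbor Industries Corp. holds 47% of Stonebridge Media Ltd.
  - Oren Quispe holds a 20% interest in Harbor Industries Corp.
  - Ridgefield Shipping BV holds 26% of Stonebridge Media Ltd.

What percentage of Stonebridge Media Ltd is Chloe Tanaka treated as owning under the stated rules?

32.49%

By parent–child attribution (R3), Chloe Tanaka is treated as also owning Emil Tanaka's interest in Ridgefield Shipping BV, giving 20% + 20% = 40%.
By parent–child attribution (R3), Chloe Tanaka is treated as also owning Emil Tanaka's interest in Harbor Industries Corp, giving 41% + 6% = 47%.
Chain via Ridgefield Shipping BV (R2): 40% × 26% = 10.4% of Stonebridge Media Ltd.
Chain via Harbor Industries Corp. (R2): 47% × 47% = 22.09% of Stonebridge Media Ltd.
Aggregating (R1): 10.4% + 22.09% = 32.49%.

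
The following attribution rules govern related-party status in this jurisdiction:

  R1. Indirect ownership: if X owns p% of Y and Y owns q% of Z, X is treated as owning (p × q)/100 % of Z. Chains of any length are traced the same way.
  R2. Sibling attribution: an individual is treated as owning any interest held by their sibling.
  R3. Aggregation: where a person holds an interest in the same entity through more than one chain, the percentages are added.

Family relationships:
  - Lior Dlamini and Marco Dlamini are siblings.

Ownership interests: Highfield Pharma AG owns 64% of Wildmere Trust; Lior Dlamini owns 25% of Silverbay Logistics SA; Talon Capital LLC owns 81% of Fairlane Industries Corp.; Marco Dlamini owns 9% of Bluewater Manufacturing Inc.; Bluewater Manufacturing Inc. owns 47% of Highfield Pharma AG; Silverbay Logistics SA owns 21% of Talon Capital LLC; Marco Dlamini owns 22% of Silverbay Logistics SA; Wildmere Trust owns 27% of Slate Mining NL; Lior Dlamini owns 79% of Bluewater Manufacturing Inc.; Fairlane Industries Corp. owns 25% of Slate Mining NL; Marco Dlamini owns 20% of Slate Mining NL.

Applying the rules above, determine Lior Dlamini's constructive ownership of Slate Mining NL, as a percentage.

29.145683%

By sibling attribution (R2), Lior Dlamini is treated as also owning Marco Dlamini's interest in Silverbay Logistics SA, giving 25% + 22% = 47%.
By sibling attribution (R2), Lior Dlamini is treated as also owning Marco Dlamini's interest in Bluewater Manufacturing Inc, giving 79% + 9% = 88%.
By sibling attribution (R2), Lior Dlamini is treated as owning Marco Dlamini's 20% interest in Slate Mining NL.
Chain via Silverbay Logistics SA → Talon Capital LLC → Fairlane Industries Corp. (R1): 47% × 21% × 81% × 25% = 1.998675% of Slate Mining NL.
Chain via Bluewater Manufacturing Inc. → Highfield Pharma AG → Wildmere Trust (R1): 88% × 47% × 64% × 27% = 7.147008% of Slate Mining NL.
Direct interest in Slate Mining NL: 20%.
Aggregating (R3): 1.998675% + 7.147008% + 20% = 29.145683%.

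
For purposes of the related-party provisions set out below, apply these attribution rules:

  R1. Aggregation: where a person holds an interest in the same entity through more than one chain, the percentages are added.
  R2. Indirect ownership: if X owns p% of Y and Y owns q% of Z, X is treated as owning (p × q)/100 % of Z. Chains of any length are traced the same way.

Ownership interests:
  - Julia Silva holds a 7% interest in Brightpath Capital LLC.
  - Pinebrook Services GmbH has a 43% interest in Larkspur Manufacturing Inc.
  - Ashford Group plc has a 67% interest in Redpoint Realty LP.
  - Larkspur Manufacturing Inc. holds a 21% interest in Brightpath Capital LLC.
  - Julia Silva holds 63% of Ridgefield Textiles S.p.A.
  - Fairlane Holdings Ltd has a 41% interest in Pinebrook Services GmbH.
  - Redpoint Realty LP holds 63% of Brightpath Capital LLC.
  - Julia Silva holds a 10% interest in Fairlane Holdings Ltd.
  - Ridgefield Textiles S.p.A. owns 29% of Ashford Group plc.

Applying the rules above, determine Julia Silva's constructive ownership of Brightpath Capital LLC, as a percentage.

15.081997%

Chain via Fairlane Holdings Ltd → Pinebrook Services GmbH → Larkspur Manufacturing Inc. (R2): 10% × 41% × 43% × 21% = 0.37023% of Brightpath Capital LLC.
Chain via Ridgefield Textiles S.p.A. → Ashford Group plc → Redpoint Realty LP (R2): 63% × 29% × 67% × 63% = 7.711767% of Brightpath Capital LLC.
Direct interest in Brightpath Capital LLC: 7%.
Aggregating (R1): 0.37023% + 7.711767% + 7% = 15.081997%.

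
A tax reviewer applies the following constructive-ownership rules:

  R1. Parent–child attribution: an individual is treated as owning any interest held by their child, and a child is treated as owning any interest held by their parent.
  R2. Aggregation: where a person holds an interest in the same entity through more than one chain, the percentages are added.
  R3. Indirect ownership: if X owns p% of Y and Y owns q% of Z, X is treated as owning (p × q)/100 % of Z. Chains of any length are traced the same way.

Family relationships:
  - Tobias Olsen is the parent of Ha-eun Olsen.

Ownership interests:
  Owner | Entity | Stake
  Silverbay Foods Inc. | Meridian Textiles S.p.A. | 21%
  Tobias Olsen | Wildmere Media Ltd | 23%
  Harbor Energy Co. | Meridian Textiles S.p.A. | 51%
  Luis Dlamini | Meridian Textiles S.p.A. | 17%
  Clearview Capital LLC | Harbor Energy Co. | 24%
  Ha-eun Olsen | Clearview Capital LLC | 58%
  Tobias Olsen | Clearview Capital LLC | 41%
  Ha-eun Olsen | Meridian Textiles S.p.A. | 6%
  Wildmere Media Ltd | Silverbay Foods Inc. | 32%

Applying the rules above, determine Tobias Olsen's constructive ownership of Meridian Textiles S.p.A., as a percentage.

19.6632%

By parent–child attribution (R1), Tobias Olsen is treated as also owning Ha-eun Olsen's interest in Clearview Capital LLC, giving 41% + 58% = 99%.
By parent–child attribution (R1), Tobias Olsen is treated as owning Ha-eun Olsen's 6% interest in Meridian Textiles S.p.A.
Chain via Clearview Capital LLC → Harbor Energy Co. (R3): 99% × 24% × 51% = 12.1176% of Meridian Textiles S.p.A.
Chain via Wildmere Media Ltd → Silverbay Foods Inc. (R3): 23% × 32% × 21% = 1.5456% of Meridian Textiles S.p.A.
Direct interest in Meridian Textiles S.p.A: 6%.
Aggregating (R2): 12.1176% + 1.5456% + 6% = 19.6632%.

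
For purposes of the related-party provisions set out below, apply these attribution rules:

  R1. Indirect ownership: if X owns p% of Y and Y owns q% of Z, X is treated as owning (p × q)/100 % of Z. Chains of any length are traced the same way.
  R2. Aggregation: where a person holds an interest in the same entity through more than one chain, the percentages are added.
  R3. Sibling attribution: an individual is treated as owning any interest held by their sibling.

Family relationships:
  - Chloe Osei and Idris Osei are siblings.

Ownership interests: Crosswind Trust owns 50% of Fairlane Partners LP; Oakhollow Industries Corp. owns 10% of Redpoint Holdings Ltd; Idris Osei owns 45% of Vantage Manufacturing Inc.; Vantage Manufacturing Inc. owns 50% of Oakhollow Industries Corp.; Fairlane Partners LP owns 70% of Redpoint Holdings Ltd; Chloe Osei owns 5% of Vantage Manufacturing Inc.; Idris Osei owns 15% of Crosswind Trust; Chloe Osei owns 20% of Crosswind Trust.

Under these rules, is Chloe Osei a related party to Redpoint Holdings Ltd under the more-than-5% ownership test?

By sibling attribution (R3), Chloe Osei is treated as also owning Idris Osei's interest in Vantage Manufacturing Inc, giving 5% + 45% = 50%.
By sibling attribution (R3), Chloe Osei is treated as also owning Idris Osei's interest in Crosswind Trust, giving 20% + 15% = 35%.
Chain via Vantage Manufacturing Inc. → Oakhollow Industries Corp. (R1): 50% × 50% × 10% = 2.5% of Redpoint Holdings Ltd.
Chain via Crosswind Trust → Fairlane Partners LP (R1): 35% × 50% × 70% = 12.25% of Redpoint Holdings Ltd.
Aggregating (R2): 2.5% + 12.25% = 14.75%.
14.75% exceeds the 5% threshold, so Chloe is a related party to Redpoint Holdings Ltd.

Yes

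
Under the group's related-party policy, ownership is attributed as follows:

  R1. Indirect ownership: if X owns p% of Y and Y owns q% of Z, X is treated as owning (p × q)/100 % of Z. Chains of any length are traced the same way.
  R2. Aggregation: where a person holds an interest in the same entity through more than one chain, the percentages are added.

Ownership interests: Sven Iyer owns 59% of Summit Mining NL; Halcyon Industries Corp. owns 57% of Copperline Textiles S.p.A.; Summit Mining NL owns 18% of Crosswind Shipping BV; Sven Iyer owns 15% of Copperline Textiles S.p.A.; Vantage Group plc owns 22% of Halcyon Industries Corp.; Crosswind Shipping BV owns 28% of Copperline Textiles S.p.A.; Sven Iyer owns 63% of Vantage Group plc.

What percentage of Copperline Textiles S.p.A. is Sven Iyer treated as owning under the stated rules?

Chain via Summit Mining NL → Crosswind Shipping BV (R1): 59% × 18% × 28% = 2.9736% of Copperline Textiles S.p.A.
Chain via Vantage Group plc → Halcyon Industries Corp. (R1): 63% × 22% × 57% = 7.9002% of Copperline Textiles S.p.A.
Direct interest in Copperline Textiles S.p.A: 15%.
Aggregating (R2): 2.9736% + 7.9002% + 15% = 25.8738%.

25.8738%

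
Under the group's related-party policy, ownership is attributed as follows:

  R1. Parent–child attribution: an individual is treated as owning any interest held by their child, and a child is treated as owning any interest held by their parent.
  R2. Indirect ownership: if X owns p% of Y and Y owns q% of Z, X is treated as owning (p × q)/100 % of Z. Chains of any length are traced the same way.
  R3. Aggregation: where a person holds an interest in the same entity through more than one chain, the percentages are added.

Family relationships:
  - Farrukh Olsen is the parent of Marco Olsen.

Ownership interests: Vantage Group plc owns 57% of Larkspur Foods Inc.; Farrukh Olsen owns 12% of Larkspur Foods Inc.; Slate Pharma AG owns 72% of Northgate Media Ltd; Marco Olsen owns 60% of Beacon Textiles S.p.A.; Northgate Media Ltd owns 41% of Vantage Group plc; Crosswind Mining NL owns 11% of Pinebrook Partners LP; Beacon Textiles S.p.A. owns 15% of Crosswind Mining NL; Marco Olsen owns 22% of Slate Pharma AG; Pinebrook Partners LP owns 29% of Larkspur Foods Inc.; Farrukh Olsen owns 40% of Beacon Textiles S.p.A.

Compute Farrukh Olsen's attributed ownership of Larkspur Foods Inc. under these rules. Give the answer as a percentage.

By parent–child attribution (R1), Farrukh Olsen is treated as also owning Marco Olsen's interest in Beacon Textiles S.p.A, giving 40% + 60% = 100%.
By parent–child attribution (R1), Farrukh Olsen is treated as owning Marco Olsen's 22% interest in Slate Pharma AG.
Chain via Beacon Textiles S.p.A. → Crosswind Mining NL → Pinebrook Partners LP (R2): 100% × 15% × 11% × 29% = 0.4785% of Larkspur Foods Inc.
Direct interest in Larkspur Foods Inc: 12%.
Chain via Slate Pharma AG → Northgate Media Ltd → Vantage Group plc (R2): 22% × 72% × 41% × 57% = 3.701808% of Larkspur Foods Inc.
Aggregating (R3): 0.4785% + 12% + 3.701808% = 16.180308%.

16.180308%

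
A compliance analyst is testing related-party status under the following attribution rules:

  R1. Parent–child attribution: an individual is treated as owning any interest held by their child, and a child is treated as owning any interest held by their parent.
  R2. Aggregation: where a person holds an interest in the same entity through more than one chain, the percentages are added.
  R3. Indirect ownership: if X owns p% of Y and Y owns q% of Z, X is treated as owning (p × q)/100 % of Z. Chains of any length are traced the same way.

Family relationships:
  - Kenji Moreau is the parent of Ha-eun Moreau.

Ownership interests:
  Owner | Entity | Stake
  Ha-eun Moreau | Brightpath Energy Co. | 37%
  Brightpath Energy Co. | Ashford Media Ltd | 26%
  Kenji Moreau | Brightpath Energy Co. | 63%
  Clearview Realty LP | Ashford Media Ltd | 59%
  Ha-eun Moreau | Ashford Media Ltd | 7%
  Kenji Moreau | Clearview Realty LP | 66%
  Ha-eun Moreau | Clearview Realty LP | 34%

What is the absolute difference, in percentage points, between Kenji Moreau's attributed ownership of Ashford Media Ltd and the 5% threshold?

87

By parent–child attribution (R1), Kenji Moreau is treated as also owning Ha-eun Moreau's interest in Brightpath Energy Co, giving 63% + 37% = 100%.
By parent–child attribution (R1), Kenji Moreau is treated as also owning Ha-eun Moreau's interest in Clearview Realty LP, giving 66% + 34% = 100%.
By parent–child attribution (R1), Kenji Moreau is treated as owning Ha-eun Moreau's 7% interest in Ashford Media Ltd.
Chain via Brightpath Energy Co. (R3): 100% × 26% = 26% of Ashford Media Ltd.
Chain via Clearview Realty LP (R3): 100% × 59% = 59% of Ashford Media Ltd.
Direct interest in Ashford Media Ltd: 7%.
Aggregating (R2): 26% + 59% + 7% = 92%.
92% exceeds the 5% threshold by 87 percentage points.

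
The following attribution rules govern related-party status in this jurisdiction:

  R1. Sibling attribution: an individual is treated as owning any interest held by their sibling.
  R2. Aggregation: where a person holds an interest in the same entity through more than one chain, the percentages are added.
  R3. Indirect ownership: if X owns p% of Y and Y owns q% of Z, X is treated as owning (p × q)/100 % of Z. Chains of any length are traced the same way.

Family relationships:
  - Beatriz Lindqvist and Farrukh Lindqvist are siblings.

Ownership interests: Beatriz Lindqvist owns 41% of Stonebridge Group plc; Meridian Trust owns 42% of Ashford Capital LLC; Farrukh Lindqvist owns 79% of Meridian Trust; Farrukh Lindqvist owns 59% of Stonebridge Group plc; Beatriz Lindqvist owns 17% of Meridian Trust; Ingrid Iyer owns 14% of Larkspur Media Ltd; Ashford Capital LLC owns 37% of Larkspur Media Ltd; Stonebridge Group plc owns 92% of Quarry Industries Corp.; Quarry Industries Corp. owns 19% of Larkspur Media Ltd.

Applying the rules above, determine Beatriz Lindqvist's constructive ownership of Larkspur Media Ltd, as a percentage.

By sibling attribution (R1), Beatriz Lindqvist is treated as also owning Farrukh Lindqvist's interest in Meridian Trust, giving 17% + 79% = 96%.
By sibling attribution (R1), Beatriz Lindqvist is treated as also owning Farrukh Lindqvist's interest in Stonebridge Group plc, giving 41% + 59% = 100%.
Chain via Meridian Trust → Ashford Capital LLC (R3): 96% × 42% × 37% = 14.9184% of Larkspur Media Ltd.
Chain via Stonebridge Group plc → Quarry Industries Corp. (R3): 100% × 92% × 19% = 17.48% of Larkspur Media Ltd.
Aggregating (R2): 14.9184% + 17.48% = 32.3984%.

32.3984%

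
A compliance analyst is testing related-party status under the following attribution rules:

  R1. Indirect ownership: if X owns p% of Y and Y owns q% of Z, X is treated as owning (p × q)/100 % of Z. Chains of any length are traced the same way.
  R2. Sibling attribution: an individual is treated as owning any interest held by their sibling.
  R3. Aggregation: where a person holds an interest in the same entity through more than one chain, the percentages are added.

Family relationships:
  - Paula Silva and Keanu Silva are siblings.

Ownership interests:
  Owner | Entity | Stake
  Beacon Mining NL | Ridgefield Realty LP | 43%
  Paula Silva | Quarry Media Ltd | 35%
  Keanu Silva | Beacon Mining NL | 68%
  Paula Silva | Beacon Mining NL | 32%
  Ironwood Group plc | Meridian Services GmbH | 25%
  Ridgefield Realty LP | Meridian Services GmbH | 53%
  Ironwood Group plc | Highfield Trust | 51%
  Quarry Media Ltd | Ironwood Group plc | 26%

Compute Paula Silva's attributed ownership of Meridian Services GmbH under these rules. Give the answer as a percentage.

By sibling attribution (R2), Paula Silva is treated as also owning Keanu Silva's interest in Beacon Mining NL, giving 32% + 68% = 100%.
Chain via Quarry Media Ltd → Ironwood Group plc (R1): 35% × 26% × 25% = 2.275% of Meridian Services GmbH.
Chain via Beacon Mining NL → Ridgefield Realty LP (R1): 100% × 43% × 53% = 22.79% of Meridian Services GmbH.
Aggregating (R3): 2.275% + 22.79% = 25.065%.

25.065%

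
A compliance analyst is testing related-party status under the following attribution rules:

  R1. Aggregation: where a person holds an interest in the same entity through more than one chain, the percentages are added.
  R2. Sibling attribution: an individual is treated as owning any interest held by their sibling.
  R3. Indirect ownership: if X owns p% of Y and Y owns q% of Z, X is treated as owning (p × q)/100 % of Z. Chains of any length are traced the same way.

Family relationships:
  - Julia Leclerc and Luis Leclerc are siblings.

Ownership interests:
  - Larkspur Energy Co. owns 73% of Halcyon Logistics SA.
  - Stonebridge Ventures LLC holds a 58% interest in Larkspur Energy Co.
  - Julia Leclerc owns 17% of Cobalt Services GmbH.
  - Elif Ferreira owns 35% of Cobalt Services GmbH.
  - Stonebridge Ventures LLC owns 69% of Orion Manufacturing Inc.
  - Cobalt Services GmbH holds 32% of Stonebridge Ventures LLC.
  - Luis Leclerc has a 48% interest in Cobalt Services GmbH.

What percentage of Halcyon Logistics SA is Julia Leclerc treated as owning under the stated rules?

8.80672%

By sibling attribution (R2), Julia Leclerc is treated as also owning Luis Leclerc's interest in Cobalt Services GmbH, giving 17% + 48% = 65%.
Chain via Cobalt Services GmbH → Stonebridge Ventures LLC → Larkspur Energy Co. (R3): 65% × 32% × 58% × 73% = 8.80672% of Halcyon Logistics SA.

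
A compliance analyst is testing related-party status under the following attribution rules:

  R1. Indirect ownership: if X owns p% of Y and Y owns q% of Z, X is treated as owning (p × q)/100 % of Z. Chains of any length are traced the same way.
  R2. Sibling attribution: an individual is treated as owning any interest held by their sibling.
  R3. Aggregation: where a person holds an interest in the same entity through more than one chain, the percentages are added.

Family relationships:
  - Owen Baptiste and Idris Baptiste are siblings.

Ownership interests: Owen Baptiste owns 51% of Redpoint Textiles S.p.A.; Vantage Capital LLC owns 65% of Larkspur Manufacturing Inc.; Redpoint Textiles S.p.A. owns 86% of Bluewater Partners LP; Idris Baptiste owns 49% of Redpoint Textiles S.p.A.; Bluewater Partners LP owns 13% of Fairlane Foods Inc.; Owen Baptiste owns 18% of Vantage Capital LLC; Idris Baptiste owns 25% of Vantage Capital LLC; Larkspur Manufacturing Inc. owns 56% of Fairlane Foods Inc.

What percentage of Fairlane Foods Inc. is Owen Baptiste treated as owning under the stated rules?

By sibling attribution (R2), Owen Baptiste is treated as also owning Idris Baptiste's interest in Vantage Capital LLC, giving 18% + 25% = 43%.
By sibling attribution (R2), Owen Baptiste is treated as also owning Idris Baptiste's interest in Redpoint Textiles S.p.A, giving 51% + 49% = 100%.
Chain via Vantage Capital LLC → Larkspur Manufacturing Inc. (R1): 43% × 65% × 56% = 15.652% of Fairlane Foods Inc.
Chain via Redpoint Textiles S.p.A. → Bluewater Partners LP (R1): 100% × 86% × 13% = 11.18% of Fairlane Foods Inc.
Aggregating (R3): 15.652% + 11.18% = 26.832%.

26.832%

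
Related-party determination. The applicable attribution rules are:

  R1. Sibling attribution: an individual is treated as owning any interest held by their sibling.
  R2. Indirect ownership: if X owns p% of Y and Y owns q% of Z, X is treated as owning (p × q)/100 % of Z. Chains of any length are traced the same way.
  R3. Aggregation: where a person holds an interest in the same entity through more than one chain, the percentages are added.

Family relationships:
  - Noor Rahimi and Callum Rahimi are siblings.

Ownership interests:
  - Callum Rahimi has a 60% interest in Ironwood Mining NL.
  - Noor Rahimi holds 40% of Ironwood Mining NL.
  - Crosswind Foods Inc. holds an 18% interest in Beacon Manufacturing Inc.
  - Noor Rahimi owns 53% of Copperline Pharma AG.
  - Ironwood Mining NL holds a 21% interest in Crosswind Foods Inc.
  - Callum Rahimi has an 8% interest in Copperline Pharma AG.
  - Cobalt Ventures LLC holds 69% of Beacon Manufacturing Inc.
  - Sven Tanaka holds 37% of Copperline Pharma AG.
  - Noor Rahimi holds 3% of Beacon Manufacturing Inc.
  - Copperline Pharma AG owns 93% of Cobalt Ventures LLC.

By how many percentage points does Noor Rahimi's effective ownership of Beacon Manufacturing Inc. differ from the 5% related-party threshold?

40.9237

By sibling attribution (R1), Noor Rahimi is treated as also owning Callum Rahimi's interest in Ironwood Mining NL, giving 40% + 60% = 100%.
By sibling attribution (R1), Noor Rahimi is treated as also owning Callum Rahimi's interest in Copperline Pharma AG, giving 53% + 8% = 61%.
Chain via Ironwood Mining NL → Crosswind Foods Inc. (R2): 100% × 21% × 18% = 3.78% of Beacon Manufacturing Inc.
Chain via Copperline Pharma AG → Cobalt Ventures LLC (R2): 61% × 93% × 69% = 39.1437% of Beacon Manufacturing Inc.
Direct interest in Beacon Manufacturing Inc: 3%.
Aggregating (R3): 3.78% + 39.1437% + 3% = 45.9237%.
45.9237% exceeds the 5% threshold by 40.9237 percentage points.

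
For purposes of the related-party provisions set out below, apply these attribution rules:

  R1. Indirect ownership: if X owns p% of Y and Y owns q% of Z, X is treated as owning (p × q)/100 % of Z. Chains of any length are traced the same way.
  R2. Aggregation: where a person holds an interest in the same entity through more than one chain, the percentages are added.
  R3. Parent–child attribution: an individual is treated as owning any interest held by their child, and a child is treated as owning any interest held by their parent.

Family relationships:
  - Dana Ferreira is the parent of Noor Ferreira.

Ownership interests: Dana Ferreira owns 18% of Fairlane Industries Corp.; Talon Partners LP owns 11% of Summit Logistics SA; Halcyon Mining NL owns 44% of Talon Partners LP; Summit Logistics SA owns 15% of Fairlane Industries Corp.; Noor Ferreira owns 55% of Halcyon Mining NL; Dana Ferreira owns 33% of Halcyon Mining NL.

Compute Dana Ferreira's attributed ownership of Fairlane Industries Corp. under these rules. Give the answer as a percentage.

By parent–child attribution (R3), Dana Ferreira is treated as also owning Noor Ferreira's interest in Halcyon Mining NL, giving 33% + 55% = 88%.
Chain via Halcyon Mining NL → Talon Partners LP → Summit Logistics SA (R1): 88% × 44% × 11% × 15% = 0.63888% of Fairlane Industries Corp.
Direct interest in Fairlane Industries Corp: 18%.
Aggregating (R2): 0.63888% + 18% = 18.63888%.

18.63888%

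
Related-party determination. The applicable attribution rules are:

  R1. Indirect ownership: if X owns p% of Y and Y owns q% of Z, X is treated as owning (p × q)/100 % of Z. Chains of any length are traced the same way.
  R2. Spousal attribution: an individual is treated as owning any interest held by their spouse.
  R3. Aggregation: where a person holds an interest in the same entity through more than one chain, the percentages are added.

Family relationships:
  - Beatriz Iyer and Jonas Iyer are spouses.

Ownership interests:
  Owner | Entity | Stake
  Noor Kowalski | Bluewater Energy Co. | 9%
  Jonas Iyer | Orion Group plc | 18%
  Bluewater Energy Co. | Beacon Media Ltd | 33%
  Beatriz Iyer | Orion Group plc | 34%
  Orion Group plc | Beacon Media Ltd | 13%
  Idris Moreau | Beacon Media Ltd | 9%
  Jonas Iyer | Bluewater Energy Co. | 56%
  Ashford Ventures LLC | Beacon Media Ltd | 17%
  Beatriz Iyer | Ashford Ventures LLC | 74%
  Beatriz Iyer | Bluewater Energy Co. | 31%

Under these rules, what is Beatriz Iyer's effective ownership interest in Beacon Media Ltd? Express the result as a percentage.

48.05%

By spousal attribution (R2), Beatriz Iyer is treated as also owning Jonas Iyer's interest in Orion Group plc, giving 34% + 18% = 52%.
By spousal attribution (R2), Beatriz Iyer is treated as also owning Jonas Iyer's interest in Bluewater Energy Co, giving 31% + 56% = 87%.
Chain via Ashford Ventures LLC (R1): 74% × 17% = 12.58% of Beacon Media Ltd.
Chain via Orion Group plc (R1): 52% × 13% = 6.76% of Beacon Media Ltd.
Chain via Bluewater Energy Co. (R1): 87% × 33% = 28.71% of Beacon Media Ltd.
Aggregating (R3): 12.58% + 6.76% + 28.71% = 48.05%.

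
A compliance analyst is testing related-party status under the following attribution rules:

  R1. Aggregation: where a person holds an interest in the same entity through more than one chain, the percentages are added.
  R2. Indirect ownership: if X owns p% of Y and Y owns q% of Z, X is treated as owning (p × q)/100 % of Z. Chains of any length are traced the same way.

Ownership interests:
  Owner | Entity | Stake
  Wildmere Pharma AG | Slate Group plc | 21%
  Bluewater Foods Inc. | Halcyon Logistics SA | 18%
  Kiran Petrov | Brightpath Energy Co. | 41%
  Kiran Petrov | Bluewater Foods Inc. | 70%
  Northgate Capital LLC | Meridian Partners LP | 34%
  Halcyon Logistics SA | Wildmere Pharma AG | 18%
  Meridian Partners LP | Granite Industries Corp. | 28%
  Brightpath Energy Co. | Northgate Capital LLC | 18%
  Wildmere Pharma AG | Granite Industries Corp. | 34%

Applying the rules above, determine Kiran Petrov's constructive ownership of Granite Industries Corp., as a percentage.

Chain via Brightpath Energy Co. → Northgate Capital LLC → Meridian Partners LP (R2): 41% × 18% × 34% × 28% = 0.702576% of Granite Industries Corp.
Chain via Bluewater Foods Inc. → Halcyon Logistics SA → Wildmere Pharma AG (R2): 70% × 18% × 18% × 34% = 0.77112% of Granite Industries Corp.
Aggregating (R1): 0.702576% + 0.77112% = 1.473696%.

1.473696%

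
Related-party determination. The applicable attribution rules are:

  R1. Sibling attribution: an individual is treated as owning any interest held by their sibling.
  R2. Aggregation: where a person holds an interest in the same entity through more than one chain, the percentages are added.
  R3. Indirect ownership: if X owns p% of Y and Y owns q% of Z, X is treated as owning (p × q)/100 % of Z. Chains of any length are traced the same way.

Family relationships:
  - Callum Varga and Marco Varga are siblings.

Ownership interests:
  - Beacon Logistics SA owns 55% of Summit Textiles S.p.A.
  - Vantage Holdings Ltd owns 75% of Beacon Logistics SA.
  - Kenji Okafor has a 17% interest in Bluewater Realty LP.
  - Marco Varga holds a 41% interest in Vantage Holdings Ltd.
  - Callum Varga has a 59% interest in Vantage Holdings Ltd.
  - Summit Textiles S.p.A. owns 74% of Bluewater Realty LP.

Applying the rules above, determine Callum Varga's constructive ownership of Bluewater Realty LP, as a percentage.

By sibling attribution (R1), Callum Varga is treated as also owning Marco Varga's interest in Vantage Holdings Ltd, giving 59% + 41% = 100%.
Chain via Vantage Holdings Ltd → Beacon Logistics SA → Summit Textiles S.p.A. (R3): 100% × 75% × 55% × 74% = 30.525% of Bluewater Realty LP.

30.525%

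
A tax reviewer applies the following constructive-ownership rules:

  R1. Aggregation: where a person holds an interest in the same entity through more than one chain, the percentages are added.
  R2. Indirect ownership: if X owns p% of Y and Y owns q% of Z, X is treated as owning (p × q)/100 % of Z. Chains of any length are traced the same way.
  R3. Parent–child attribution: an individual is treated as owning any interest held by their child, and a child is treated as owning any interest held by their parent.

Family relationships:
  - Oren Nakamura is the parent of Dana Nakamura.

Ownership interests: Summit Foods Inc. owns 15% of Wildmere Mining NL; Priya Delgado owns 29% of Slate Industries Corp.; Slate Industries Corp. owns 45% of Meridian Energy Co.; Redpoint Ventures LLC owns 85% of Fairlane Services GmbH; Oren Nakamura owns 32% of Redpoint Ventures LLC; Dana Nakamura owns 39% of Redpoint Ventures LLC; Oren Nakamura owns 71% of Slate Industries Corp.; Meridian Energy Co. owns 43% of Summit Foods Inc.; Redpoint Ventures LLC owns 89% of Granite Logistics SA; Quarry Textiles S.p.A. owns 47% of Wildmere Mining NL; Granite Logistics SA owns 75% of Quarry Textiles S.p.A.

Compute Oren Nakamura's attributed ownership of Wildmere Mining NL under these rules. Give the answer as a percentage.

By parent–child attribution (R3), Oren Nakamura is treated as also owning Dana Nakamura's interest in Redpoint Ventures LLC, giving 32% + 39% = 71%.
Chain via Slate Industries Corp. → Meridian Energy Co. → Summit Foods Inc. (R2): 71% × 45% × 43% × 15% = 2.060775% of Wildmere Mining NL.
Chain via Redpoint Ventures LLC → Granite Logistics SA → Quarry Textiles S.p.A. (R2): 71% × 89% × 75% × 47% = 22.274475% of Wildmere Mining NL.
Aggregating (R1): 2.060775% + 22.274475% = 24.33525%.

24.33525%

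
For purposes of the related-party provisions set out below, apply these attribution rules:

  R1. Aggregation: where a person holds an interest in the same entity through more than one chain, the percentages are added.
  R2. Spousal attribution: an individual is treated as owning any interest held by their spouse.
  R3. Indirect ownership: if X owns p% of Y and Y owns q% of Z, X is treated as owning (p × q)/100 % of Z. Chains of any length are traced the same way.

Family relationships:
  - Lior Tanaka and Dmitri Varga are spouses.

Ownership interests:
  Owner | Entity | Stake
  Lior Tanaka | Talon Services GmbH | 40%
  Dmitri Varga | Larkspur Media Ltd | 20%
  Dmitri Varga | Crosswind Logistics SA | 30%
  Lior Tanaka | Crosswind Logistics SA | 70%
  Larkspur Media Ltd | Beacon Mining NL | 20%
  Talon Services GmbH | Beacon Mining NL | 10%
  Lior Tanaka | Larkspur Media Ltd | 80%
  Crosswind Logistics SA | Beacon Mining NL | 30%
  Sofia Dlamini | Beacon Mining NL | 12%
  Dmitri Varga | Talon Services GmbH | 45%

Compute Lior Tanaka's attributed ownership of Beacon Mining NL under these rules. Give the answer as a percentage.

58.5%

By spousal attribution (R2), Lior Tanaka is treated as also owning Dmitri Varga's interest in Larkspur Media Ltd, giving 80% + 20% = 100%.
By spousal attribution (R2), Lior Tanaka is treated as also owning Dmitri Varga's interest in Talon Services GmbH, giving 40% + 45% = 85%.
By spousal attribution (R2), Lior Tanaka is treated as also owning Dmitri Varga's interest in Crosswind Logistics SA, giving 70% + 30% = 100%.
Chain via Larkspur Media Ltd (R3): 100% × 20% = 20% of Beacon Mining NL.
Chain via Talon Services GmbH (R3): 85% × 10% = 8.5% of Beacon Mining NL.
Chain via Crosswind Logistics SA (R3): 100% × 30% = 30% of Beacon Mining NL.
Aggregating (R1): 20% + 8.5% + 30% = 58.5%.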